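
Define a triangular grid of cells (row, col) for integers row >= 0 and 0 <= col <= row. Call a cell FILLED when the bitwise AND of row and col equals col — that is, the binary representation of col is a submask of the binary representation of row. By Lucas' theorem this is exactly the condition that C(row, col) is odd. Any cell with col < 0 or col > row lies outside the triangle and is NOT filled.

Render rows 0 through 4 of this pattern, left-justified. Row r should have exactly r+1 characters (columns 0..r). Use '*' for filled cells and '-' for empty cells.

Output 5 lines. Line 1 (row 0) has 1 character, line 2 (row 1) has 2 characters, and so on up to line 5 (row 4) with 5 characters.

r0=0: *
r1=1: **
r2=10: *-*
r3=11: ****
r4=100: *---*

Answer: *
**
*-*
****
*---*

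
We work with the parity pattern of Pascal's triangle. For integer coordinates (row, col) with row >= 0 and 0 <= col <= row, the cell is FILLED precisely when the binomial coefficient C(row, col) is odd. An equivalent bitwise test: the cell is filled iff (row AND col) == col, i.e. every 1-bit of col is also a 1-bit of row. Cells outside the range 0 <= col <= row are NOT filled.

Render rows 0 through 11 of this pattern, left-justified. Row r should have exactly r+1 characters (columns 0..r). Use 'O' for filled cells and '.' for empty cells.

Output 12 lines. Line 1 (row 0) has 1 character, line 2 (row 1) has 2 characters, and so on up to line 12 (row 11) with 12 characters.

Answer: O
OO
O.O
OOOO
O...O
OO..OO
O.O.O.O
OOOOOOOO
O.......O
OO......OO
O.O.....O.O
OOOO....OOOO

Derivation:
r0=0: O
r1=1: OO
r2=10: O.O
r3=11: OOOO
r4=100: O...O
r5=101: OO..OO
r6=110: O.O.O.O
r7=111: OOOOOOOO
r8=1000: O.......O
r9=1001: OO......OO
r10=1010: O.O.....O.O
r11=1011: OOOO....OOOO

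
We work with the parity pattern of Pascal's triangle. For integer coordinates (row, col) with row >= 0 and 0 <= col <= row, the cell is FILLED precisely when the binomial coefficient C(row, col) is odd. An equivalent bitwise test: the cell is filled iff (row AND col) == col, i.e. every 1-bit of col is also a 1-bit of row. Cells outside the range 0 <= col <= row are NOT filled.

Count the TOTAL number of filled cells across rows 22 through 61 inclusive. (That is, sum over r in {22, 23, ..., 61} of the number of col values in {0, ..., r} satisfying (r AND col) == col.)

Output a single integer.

Answer: 522

Derivation:
r22=10110 pc3: +8 =8
r23=10111 pc4: +16 =24
r24=11000 pc2: +4 =28
r25=11001 pc3: +8 =36
r26=11010 pc3: +8 =44
r27=11011 pc4: +16 =60
r28=11100 pc3: +8 =68
r29=11101 pc4: +16 =84
r30=11110 pc4: +16 =100
r31=11111 pc5: +32 =132
r32=100000 pc1: +2 =134
r33=100001 pc2: +4 =138
r34=100010 pc2: +4 =142
r35=100011 pc3: +8 =150
r36=100100 pc2: +4 =154
r37=100101 pc3: +8 =162
r38=100110 pc3: +8 =170
r39=100111 pc4: +16 =186
r40=101000 pc2: +4 =190
r41=101001 pc3: +8 =198
r42=101010 pc3: +8 =206
r43=101011 pc4: +16 =222
r44=101100 pc3: +8 =230
r45=101101 pc4: +16 =246
r46=101110 pc4: +16 =262
r47=101111 pc5: +32 =294
r48=110000 pc2: +4 =298
r49=110001 pc3: +8 =306
r50=110010 pc3: +8 =314
r51=110011 pc4: +16 =330
r52=110100 pc3: +8 =338
r53=110101 pc4: +16 =354
r54=110110 pc4: +16 =370
r55=110111 pc5: +32 =402
r56=111000 pc3: +8 =410
r57=111001 pc4: +16 =426
r58=111010 pc4: +16 =442
r59=111011 pc5: +32 =474
r60=111100 pc4: +16 =490
r61=111101 pc5: +32 =522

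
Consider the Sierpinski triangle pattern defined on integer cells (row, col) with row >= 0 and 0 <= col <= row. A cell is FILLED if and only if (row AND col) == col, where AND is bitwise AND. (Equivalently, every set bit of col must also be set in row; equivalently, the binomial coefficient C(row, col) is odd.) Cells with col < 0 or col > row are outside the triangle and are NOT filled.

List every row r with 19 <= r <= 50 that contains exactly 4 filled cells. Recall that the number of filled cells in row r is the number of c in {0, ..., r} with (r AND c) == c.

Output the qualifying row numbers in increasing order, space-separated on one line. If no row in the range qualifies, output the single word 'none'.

Row r has 2^popcount(r) filled cells, so we need popcount(r) = log2(4) = 2.
Scan r = 19..50 and keep those with exactly 2 one-bits:
r=19=10011 popcount=3 -> skip
r=20=10100 popcount=2 -> KEEP
r=21=10101 popcount=3 -> skip
r=22=10110 popcount=3 -> skip
r=23=10111 popcount=4 -> skip
r=24=11000 popcount=2 -> KEEP
r=25=11001 popcount=3 -> skip
r=26=11010 popcount=3 -> skip
r=27=11011 popcount=4 -> skip
r=28=11100 popcount=3 -> skip
r=29=11101 popcount=4 -> skip
r=30=11110 popcount=4 -> skip
r=31=11111 popcount=5 -> skip
r=32=100000 popcount=1 -> skip
r=33=100001 popcount=2 -> KEEP
r=34=100010 popcount=2 -> KEEP
r=35=100011 popcount=3 -> skip
r=36=100100 popcount=2 -> KEEP
r=37=100101 popcount=3 -> skip
r=38=100110 popcount=3 -> skip
r=39=100111 popcount=4 -> skip
r=40=101000 popcount=2 -> KEEP
r=41=101001 popcount=3 -> skip
r=42=101010 popcount=3 -> skip
r=43=101011 popcount=4 -> skip
r=44=101100 popcount=3 -> skip
r=45=101101 popcount=4 -> skip
r=46=101110 popcount=4 -> skip
r=47=101111 popcount=5 -> skip
r=48=110000 popcount=2 -> KEEP
r=49=110001 popcount=3 -> skip
r=50=110010 popcount=3 -> skip
Kept rows: 20 24 33 34 36 40 48

Answer: 20 24 33 34 36 40 48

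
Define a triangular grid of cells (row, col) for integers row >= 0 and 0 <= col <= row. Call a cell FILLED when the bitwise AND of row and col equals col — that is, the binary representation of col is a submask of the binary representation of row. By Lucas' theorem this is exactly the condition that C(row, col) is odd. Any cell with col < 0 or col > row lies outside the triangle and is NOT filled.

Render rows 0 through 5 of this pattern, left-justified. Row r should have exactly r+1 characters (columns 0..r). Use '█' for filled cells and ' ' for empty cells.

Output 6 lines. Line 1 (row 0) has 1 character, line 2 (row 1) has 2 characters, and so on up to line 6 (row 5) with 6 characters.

Answer: █
██
█ █
████
█   █
██  ██

Derivation:
r0=0: █
r1=1: ██
r2=10: █ █
r3=11: ████
r4=100: █   █
r5=101: ██  ██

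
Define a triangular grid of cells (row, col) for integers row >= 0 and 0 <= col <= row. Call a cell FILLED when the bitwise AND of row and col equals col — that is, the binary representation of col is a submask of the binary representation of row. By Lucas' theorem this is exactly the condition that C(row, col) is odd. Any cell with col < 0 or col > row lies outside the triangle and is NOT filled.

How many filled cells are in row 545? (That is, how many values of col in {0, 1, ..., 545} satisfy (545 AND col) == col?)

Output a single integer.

545 in binary = 1000100001
popcount(545) = number of 1-bits in 1000100001 = 3
A col c satisfies (545 AND c) == c iff every set bit of c is also set in 545; each of the 3 set bits of 545 can independently be on or off in c.
count = 2^3 = 8

Answer: 8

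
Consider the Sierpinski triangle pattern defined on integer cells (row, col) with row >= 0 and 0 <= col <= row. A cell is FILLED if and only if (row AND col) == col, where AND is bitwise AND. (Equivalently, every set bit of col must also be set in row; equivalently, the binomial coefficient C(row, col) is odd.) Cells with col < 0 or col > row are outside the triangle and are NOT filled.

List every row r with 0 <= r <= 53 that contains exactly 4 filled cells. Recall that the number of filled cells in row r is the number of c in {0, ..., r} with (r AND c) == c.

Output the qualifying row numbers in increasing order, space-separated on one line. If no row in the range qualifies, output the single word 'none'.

Answer: 3 5 6 9 10 12 17 18 20 24 33 34 36 40 48

Derivation:
Row r has 2^popcount(r) filled cells, so we need popcount(r) = log2(4) = 2.
Scan r = 0..53 and keep those with exactly 2 one-bits:
r=0=0 popcount=0 -> skip
r=1=1 popcount=1 -> skip
r=2=10 popcount=1 -> skip
r=3=11 popcount=2 -> KEEP
r=4=100 popcount=1 -> skip
r=5=101 popcount=2 -> KEEP
r=6=110 popcount=2 -> KEEP
r=7=111 popcount=3 -> skip
r=8=1000 popcount=1 -> skip
r=9=1001 popcount=2 -> KEEP
r=10=1010 popcount=2 -> KEEP
r=11=1011 popcount=3 -> skip
r=12=1100 popcount=2 -> KEEP
r=13=1101 popcount=3 -> skip
r=14=1110 popcount=3 -> skip
r=15=1111 popcount=4 -> skip
r=16=10000 popcount=1 -> skip
r=17=10001 popcount=2 -> KEEP
r=18=10010 popcount=2 -> KEEP
r=19=10011 popcount=3 -> skip
r=20=10100 popcount=2 -> KEEP
r=21=10101 popcount=3 -> skip
r=22=10110 popcount=3 -> skip
r=23=10111 popcount=4 -> skip
r=24=11000 popcount=2 -> KEEP
r=25=11001 popcount=3 -> skip
r=26=11010 popcount=3 -> skip
r=27=11011 popcount=4 -> skip
r=28=11100 popcount=3 -> skip
r=29=11101 popcount=4 -> skip
r=30=11110 popcount=4 -> skip
r=31=11111 popcount=5 -> skip
r=32=100000 popcount=1 -> skip
r=33=100001 popcount=2 -> KEEP
r=34=100010 popcount=2 -> KEEP
r=35=100011 popcount=3 -> skip
r=36=100100 popcount=2 -> KEEP
r=37=100101 popcount=3 -> skip
r=38=100110 popcount=3 -> skip
r=39=100111 popcount=4 -> skip
r=40=101000 popcount=2 -> KEEP
r=41=101001 popcount=3 -> skip
r=42=101010 popcount=3 -> skip
r=43=101011 popcount=4 -> skip
r=44=101100 popcount=3 -> skip
r=45=101101 popcount=4 -> skip
r=46=101110 popcount=4 -> skip
r=47=101111 popcount=5 -> skip
r=48=110000 popcount=2 -> KEEP
r=49=110001 popcount=3 -> skip
r=50=110010 popcount=3 -> skip
r=51=110011 popcount=4 -> skip
r=52=110100 popcount=3 -> skip
r=53=110101 popcount=4 -> skip
Kept rows: 3 5 6 9 10 12 17 18 20 24 33 34 36 40 48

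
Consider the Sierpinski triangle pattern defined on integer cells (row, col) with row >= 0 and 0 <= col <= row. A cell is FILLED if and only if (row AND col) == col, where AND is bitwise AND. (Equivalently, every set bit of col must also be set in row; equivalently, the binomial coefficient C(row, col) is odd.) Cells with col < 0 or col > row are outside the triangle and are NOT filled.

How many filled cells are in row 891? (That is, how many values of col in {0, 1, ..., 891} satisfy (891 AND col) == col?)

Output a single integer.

891 in binary = 1101111011
popcount(891) = number of 1-bits in 1101111011 = 8
A col c satisfies (891 AND c) == c iff every set bit of c is also set in 891; each of the 8 set bits of 891 can independently be on or off in c.
count = 2^8 = 256

Answer: 256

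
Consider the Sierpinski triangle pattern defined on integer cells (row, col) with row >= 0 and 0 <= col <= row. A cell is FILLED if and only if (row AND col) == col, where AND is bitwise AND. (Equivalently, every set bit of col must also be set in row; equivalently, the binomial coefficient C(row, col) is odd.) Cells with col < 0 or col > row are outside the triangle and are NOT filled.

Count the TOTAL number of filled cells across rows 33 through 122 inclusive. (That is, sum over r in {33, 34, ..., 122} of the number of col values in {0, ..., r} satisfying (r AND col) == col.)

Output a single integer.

r33=100001 pc2: +4 =4
r34=100010 pc2: +4 =8
r35=100011 pc3: +8 =16
r36=100100 pc2: +4 =20
r37=100101 pc3: +8 =28
r38=100110 pc3: +8 =36
r39=100111 pc4: +16 =52
r40=101000 pc2: +4 =56
r41=101001 pc3: +8 =64
r42=101010 pc3: +8 =72
r43=101011 pc4: +16 =88
r44=101100 pc3: +8 =96
r45=101101 pc4: +16 =112
r46=101110 pc4: +16 =128
r47=101111 pc5: +32 =160
r48=110000 pc2: +4 =164
r49=110001 pc3: +8 =172
r50=110010 pc3: +8 =180
r51=110011 pc4: +16 =196
r52=110100 pc3: +8 =204
r53=110101 pc4: +16 =220
r54=110110 pc4: +16 =236
r55=110111 pc5: +32 =268
r56=111000 pc3: +8 =276
r57=111001 pc4: +16 =292
r58=111010 pc4: +16 =308
r59=111011 pc5: +32 =340
r60=111100 pc4: +16 =356
r61=111101 pc5: +32 =388
r62=111110 pc5: +32 =420
r63=111111 pc6: +64 =484
r64=1000000 pc1: +2 =486
r65=1000001 pc2: +4 =490
r66=1000010 pc2: +4 =494
r67=1000011 pc3: +8 =502
r68=1000100 pc2: +4 =506
r69=1000101 pc3: +8 =514
r70=1000110 pc3: +8 =522
r71=1000111 pc4: +16 =538
r72=1001000 pc2: +4 =542
r73=1001001 pc3: +8 =550
r74=1001010 pc3: +8 =558
r75=1001011 pc4: +16 =574
r76=1001100 pc3: +8 =582
r77=1001101 pc4: +16 =598
r78=1001110 pc4: +16 =614
r79=1001111 pc5: +32 =646
r80=1010000 pc2: +4 =650
r81=1010001 pc3: +8 =658
r82=1010010 pc3: +8 =666
r83=1010011 pc4: +16 =682
r84=1010100 pc3: +8 =690
r85=1010101 pc4: +16 =706
r86=1010110 pc4: +16 =722
r87=1010111 pc5: +32 =754
r88=1011000 pc3: +8 =762
r89=1011001 pc4: +16 =778
r90=1011010 pc4: +16 =794
r91=1011011 pc5: +32 =826
r92=1011100 pc4: +16 =842
r93=1011101 pc5: +32 =874
r94=1011110 pc5: +32 =906
r95=1011111 pc6: +64 =970
r96=1100000 pc2: +4 =974
r97=1100001 pc3: +8 =982
r98=1100010 pc3: +8 =990
r99=1100011 pc4: +16 =1006
r100=1100100 pc3: +8 =1014
r101=1100101 pc4: +16 =1030
r102=1100110 pc4: +16 =1046
r103=1100111 pc5: +32 =1078
r104=1101000 pc3: +8 =1086
r105=1101001 pc4: +16 =1102
r106=1101010 pc4: +16 =1118
r107=1101011 pc5: +32 =1150
r108=1101100 pc4: +16 =1166
r109=1101101 pc5: +32 =1198
r110=1101110 pc5: +32 =1230
r111=1101111 pc6: +64 =1294
r112=1110000 pc3: +8 =1302
r113=1110001 pc4: +16 =1318
r114=1110010 pc4: +16 =1334
r115=1110011 pc5: +32 =1366
r116=1110100 pc4: +16 =1382
r117=1110101 pc5: +32 =1414
r118=1110110 pc5: +32 =1446
r119=1110111 pc6: +64 =1510
r120=1111000 pc4: +16 =1526
r121=1111001 pc5: +32 =1558
r122=1111010 pc5: +32 =1590

Answer: 1590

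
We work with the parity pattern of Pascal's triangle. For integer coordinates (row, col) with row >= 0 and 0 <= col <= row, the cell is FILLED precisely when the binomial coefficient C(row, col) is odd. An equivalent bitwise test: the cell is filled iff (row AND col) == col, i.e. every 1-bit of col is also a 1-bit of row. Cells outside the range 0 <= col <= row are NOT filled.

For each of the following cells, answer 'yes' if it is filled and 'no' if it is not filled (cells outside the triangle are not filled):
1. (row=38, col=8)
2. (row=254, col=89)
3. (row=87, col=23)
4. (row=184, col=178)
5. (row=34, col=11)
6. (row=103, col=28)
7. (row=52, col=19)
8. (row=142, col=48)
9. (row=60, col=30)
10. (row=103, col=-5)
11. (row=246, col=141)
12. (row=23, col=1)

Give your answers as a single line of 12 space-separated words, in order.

Answer: no no yes no no no no no no no no yes

Derivation:
(38,8): row=0b100110, col=0b1000, row AND col = 0b0 = 0; 0 != 8 -> empty
(254,89): row=0b11111110, col=0b1011001, row AND col = 0b1011000 = 88; 88 != 89 -> empty
(87,23): row=0b1010111, col=0b10111, row AND col = 0b10111 = 23; 23 == 23 -> filled
(184,178): row=0b10111000, col=0b10110010, row AND col = 0b10110000 = 176; 176 != 178 -> empty
(34,11): row=0b100010, col=0b1011, row AND col = 0b10 = 2; 2 != 11 -> empty
(103,28): row=0b1100111, col=0b11100, row AND col = 0b100 = 4; 4 != 28 -> empty
(52,19): row=0b110100, col=0b10011, row AND col = 0b10000 = 16; 16 != 19 -> empty
(142,48): row=0b10001110, col=0b110000, row AND col = 0b0 = 0; 0 != 48 -> empty
(60,30): row=0b111100, col=0b11110, row AND col = 0b11100 = 28; 28 != 30 -> empty
(103,-5): col outside [0, 103] -> not filled
(246,141): row=0b11110110, col=0b10001101, row AND col = 0b10000100 = 132; 132 != 141 -> empty
(23,1): row=0b10111, col=0b1, row AND col = 0b1 = 1; 1 == 1 -> filled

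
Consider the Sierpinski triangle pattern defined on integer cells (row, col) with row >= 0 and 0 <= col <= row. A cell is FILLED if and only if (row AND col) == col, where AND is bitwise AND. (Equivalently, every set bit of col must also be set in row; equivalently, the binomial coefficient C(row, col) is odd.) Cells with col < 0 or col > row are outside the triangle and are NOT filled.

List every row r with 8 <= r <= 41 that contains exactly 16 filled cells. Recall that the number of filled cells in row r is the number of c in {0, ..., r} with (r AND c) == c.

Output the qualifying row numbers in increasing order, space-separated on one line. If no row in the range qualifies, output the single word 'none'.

Answer: 15 23 27 29 30 39

Derivation:
Row r has 2^popcount(r) filled cells, so we need popcount(r) = log2(16) = 4.
Scan r = 8..41 and keep those with exactly 4 one-bits:
r=8=1000 popcount=1 -> skip
r=9=1001 popcount=2 -> skip
r=10=1010 popcount=2 -> skip
r=11=1011 popcount=3 -> skip
r=12=1100 popcount=2 -> skip
r=13=1101 popcount=3 -> skip
r=14=1110 popcount=3 -> skip
r=15=1111 popcount=4 -> KEEP
r=16=10000 popcount=1 -> skip
r=17=10001 popcount=2 -> skip
r=18=10010 popcount=2 -> skip
r=19=10011 popcount=3 -> skip
r=20=10100 popcount=2 -> skip
r=21=10101 popcount=3 -> skip
r=22=10110 popcount=3 -> skip
r=23=10111 popcount=4 -> KEEP
r=24=11000 popcount=2 -> skip
r=25=11001 popcount=3 -> skip
r=26=11010 popcount=3 -> skip
r=27=11011 popcount=4 -> KEEP
r=28=11100 popcount=3 -> skip
r=29=11101 popcount=4 -> KEEP
r=30=11110 popcount=4 -> KEEP
r=31=11111 popcount=5 -> skip
r=32=100000 popcount=1 -> skip
r=33=100001 popcount=2 -> skip
r=34=100010 popcount=2 -> skip
r=35=100011 popcount=3 -> skip
r=36=100100 popcount=2 -> skip
r=37=100101 popcount=3 -> skip
r=38=100110 popcount=3 -> skip
r=39=100111 popcount=4 -> KEEP
r=40=101000 popcount=2 -> skip
r=41=101001 popcount=3 -> skip
Kept rows: 15 23 27 29 30 39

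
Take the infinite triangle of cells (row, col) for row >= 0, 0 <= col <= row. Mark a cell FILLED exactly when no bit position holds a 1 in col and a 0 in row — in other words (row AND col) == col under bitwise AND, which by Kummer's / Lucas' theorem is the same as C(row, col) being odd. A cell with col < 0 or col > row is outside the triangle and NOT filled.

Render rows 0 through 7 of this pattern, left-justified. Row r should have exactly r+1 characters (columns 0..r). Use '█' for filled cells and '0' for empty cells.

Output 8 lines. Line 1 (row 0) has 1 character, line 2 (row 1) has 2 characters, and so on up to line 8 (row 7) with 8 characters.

Answer: █
██
█0█
████
█000█
██00██
█0█0█0█
████████

Derivation:
r0=0: █
r1=1: ██
r2=10: █0█
r3=11: ████
r4=100: █000█
r5=101: ██00██
r6=110: █0█0█0█
r7=111: ████████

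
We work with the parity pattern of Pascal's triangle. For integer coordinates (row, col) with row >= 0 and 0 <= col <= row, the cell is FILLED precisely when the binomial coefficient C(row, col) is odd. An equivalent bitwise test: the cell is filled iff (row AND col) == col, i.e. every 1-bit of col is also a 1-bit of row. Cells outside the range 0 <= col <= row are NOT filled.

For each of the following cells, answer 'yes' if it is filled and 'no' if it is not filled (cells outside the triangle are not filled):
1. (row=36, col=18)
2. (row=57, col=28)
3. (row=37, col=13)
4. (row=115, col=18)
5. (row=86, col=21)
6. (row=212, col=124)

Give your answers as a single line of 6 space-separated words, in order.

Answer: no no no yes no no

Derivation:
(36,18): row=0b100100, col=0b10010, row AND col = 0b0 = 0; 0 != 18 -> empty
(57,28): row=0b111001, col=0b11100, row AND col = 0b11000 = 24; 24 != 28 -> empty
(37,13): row=0b100101, col=0b1101, row AND col = 0b101 = 5; 5 != 13 -> empty
(115,18): row=0b1110011, col=0b10010, row AND col = 0b10010 = 18; 18 == 18 -> filled
(86,21): row=0b1010110, col=0b10101, row AND col = 0b10100 = 20; 20 != 21 -> empty
(212,124): row=0b11010100, col=0b1111100, row AND col = 0b1010100 = 84; 84 != 124 -> empty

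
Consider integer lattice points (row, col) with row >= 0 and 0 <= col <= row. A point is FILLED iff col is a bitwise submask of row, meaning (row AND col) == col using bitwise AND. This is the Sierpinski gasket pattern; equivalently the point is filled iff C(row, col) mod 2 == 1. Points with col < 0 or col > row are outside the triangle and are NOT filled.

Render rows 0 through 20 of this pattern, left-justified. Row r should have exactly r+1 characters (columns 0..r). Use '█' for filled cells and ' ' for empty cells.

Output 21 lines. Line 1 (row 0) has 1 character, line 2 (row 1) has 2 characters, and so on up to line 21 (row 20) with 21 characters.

r0=0: █
r1=1: ██
r2=10: █ █
r3=11: ████
r4=100: █   █
r5=101: ██  ██
r6=110: █ █ █ █
r7=111: ████████
r8=1000: █       █
r9=1001: ██      ██
r10=1010: █ █     █ █
r11=1011: ████    ████
r12=1100: █   █   █   █
r13=1101: ██  ██  ██  ██
r14=1110: █ █ █ █ █ █ █ █
r15=1111: ████████████████
r16=10000: █               █
r17=10001: ██              ██
r18=10010: █ █             █ █
r19=10011: ████            ████
r20=10100: █   █           █   █

Answer: █
██
█ █
████
█   █
██  ██
█ █ █ █
████████
█       █
██      ██
█ █     █ █
████    ████
█   █   █   █
██  ██  ██  ██
█ █ █ █ █ █ █ █
████████████████
█               █
██              ██
█ █             █ █
████            ████
█   █           █   █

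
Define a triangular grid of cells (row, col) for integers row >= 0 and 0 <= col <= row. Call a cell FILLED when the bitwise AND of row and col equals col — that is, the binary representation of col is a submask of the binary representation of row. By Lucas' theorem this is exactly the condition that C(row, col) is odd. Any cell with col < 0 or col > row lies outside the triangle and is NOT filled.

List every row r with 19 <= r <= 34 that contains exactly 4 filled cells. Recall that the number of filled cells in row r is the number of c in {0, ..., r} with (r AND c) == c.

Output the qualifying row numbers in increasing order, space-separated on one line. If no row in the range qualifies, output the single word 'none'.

Row r has 2^popcount(r) filled cells, so we need popcount(r) = log2(4) = 2.
Scan r = 19..34 and keep those with exactly 2 one-bits:
r=19=10011 popcount=3 -> skip
r=20=10100 popcount=2 -> KEEP
r=21=10101 popcount=3 -> skip
r=22=10110 popcount=3 -> skip
r=23=10111 popcount=4 -> skip
r=24=11000 popcount=2 -> KEEP
r=25=11001 popcount=3 -> skip
r=26=11010 popcount=3 -> skip
r=27=11011 popcount=4 -> skip
r=28=11100 popcount=3 -> skip
r=29=11101 popcount=4 -> skip
r=30=11110 popcount=4 -> skip
r=31=11111 popcount=5 -> skip
r=32=100000 popcount=1 -> skip
r=33=100001 popcount=2 -> KEEP
r=34=100010 popcount=2 -> KEEP
Kept rows: 20 24 33 34

Answer: 20 24 33 34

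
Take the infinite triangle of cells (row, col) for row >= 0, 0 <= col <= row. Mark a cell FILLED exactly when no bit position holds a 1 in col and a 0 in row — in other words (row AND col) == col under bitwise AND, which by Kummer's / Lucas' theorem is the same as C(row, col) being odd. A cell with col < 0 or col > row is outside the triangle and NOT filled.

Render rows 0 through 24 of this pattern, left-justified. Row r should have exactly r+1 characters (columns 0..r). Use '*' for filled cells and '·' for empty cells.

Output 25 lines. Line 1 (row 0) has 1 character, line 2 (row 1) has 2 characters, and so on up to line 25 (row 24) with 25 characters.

Answer: *
**
*·*
****
*···*
**··**
*·*·*·*
********
*·······*
**······**
*·*·····*·*
****····****
*···*···*···*
**··**··**··**
*·*·*·*·*·*·*·*
****************
*···············*
**··············**
*·*·············*·*
****············****
*···*···········*···*
**··**··········**··**
*·*·*·*·········*·*·*·*
********········********
*·······*·······*·······*

Derivation:
r0=0: *
r1=1: **
r2=10: *·*
r3=11: ****
r4=100: *···*
r5=101: **··**
r6=110: *·*·*·*
r7=111: ********
r8=1000: *·······*
r9=1001: **······**
r10=1010: *·*·····*·*
r11=1011: ****····****
r12=1100: *···*···*···*
r13=1101: **··**··**··**
r14=1110: *·*·*·*·*·*·*·*
r15=1111: ****************
r16=10000: *···············*
r17=10001: **··············**
r18=10010: *·*·············*·*
r19=10011: ****············****
r20=10100: *···*···········*···*
r21=10101: **··**··········**··**
r22=10110: *·*·*·*·········*·*·*·*
r23=10111: ********········********
r24=11000: *·······*·······*·······*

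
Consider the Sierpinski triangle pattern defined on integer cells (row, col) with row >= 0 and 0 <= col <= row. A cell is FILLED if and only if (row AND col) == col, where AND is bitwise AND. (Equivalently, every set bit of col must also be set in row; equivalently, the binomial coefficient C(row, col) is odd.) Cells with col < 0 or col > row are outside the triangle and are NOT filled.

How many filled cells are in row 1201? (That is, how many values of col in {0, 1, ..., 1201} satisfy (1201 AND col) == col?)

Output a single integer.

Answer: 32

Derivation:
1201 in binary = 10010110001
popcount(1201) = number of 1-bits in 10010110001 = 5
A col c satisfies (1201 AND c) == c iff every set bit of c is also set in 1201; each of the 5 set bits of 1201 can independently be on or off in c.
count = 2^5 = 32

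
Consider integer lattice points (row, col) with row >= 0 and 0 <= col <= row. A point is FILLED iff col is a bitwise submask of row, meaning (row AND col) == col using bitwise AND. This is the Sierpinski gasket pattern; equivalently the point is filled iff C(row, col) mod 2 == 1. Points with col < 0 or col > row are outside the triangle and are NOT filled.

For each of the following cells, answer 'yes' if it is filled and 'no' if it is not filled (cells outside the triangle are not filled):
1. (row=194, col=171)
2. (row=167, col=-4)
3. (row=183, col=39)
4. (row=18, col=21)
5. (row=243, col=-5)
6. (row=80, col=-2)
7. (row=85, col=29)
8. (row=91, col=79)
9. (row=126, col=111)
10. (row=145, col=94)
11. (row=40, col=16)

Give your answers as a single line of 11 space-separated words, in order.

(194,171): row=0b11000010, col=0b10101011, row AND col = 0b10000010 = 130; 130 != 171 -> empty
(167,-4): col outside [0, 167] -> not filled
(183,39): row=0b10110111, col=0b100111, row AND col = 0b100111 = 39; 39 == 39 -> filled
(18,21): col outside [0, 18] -> not filled
(243,-5): col outside [0, 243] -> not filled
(80,-2): col outside [0, 80] -> not filled
(85,29): row=0b1010101, col=0b11101, row AND col = 0b10101 = 21; 21 != 29 -> empty
(91,79): row=0b1011011, col=0b1001111, row AND col = 0b1001011 = 75; 75 != 79 -> empty
(126,111): row=0b1111110, col=0b1101111, row AND col = 0b1101110 = 110; 110 != 111 -> empty
(145,94): row=0b10010001, col=0b1011110, row AND col = 0b10000 = 16; 16 != 94 -> empty
(40,16): row=0b101000, col=0b10000, row AND col = 0b0 = 0; 0 != 16 -> empty

Answer: no no yes no no no no no no no no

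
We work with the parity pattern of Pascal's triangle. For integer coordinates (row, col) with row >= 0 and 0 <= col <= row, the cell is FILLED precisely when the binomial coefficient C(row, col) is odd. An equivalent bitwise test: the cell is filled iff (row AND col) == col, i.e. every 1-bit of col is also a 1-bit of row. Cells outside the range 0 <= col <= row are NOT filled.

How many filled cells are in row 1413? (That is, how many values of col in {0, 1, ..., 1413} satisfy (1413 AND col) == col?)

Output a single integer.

1413 in binary = 10110000101
popcount(1413) = number of 1-bits in 10110000101 = 5
A col c satisfies (1413 AND c) == c iff every set bit of c is also set in 1413; each of the 5 set bits of 1413 can independently be on or off in c.
count = 2^5 = 32

Answer: 32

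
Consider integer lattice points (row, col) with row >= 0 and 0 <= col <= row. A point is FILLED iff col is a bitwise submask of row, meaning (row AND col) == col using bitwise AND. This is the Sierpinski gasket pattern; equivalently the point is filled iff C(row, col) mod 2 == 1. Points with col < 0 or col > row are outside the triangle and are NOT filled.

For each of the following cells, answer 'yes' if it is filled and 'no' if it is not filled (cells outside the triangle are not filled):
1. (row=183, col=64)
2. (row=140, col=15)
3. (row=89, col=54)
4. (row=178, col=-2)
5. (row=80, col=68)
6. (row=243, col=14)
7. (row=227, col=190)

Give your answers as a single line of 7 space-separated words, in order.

(183,64): row=0b10110111, col=0b1000000, row AND col = 0b0 = 0; 0 != 64 -> empty
(140,15): row=0b10001100, col=0b1111, row AND col = 0b1100 = 12; 12 != 15 -> empty
(89,54): row=0b1011001, col=0b110110, row AND col = 0b10000 = 16; 16 != 54 -> empty
(178,-2): col outside [0, 178] -> not filled
(80,68): row=0b1010000, col=0b1000100, row AND col = 0b1000000 = 64; 64 != 68 -> empty
(243,14): row=0b11110011, col=0b1110, row AND col = 0b10 = 2; 2 != 14 -> empty
(227,190): row=0b11100011, col=0b10111110, row AND col = 0b10100010 = 162; 162 != 190 -> empty

Answer: no no no no no no no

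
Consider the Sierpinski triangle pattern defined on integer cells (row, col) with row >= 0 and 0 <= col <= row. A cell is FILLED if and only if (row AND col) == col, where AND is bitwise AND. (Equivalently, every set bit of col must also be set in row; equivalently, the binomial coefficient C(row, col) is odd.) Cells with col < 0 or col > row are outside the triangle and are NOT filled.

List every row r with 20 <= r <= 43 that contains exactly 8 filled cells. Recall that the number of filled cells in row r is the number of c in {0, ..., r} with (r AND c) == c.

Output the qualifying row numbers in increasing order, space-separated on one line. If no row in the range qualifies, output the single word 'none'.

Answer: 21 22 25 26 28 35 37 38 41 42

Derivation:
Row r has 2^popcount(r) filled cells, so we need popcount(r) = log2(8) = 3.
Scan r = 20..43 and keep those with exactly 3 one-bits:
r=20=10100 popcount=2 -> skip
r=21=10101 popcount=3 -> KEEP
r=22=10110 popcount=3 -> KEEP
r=23=10111 popcount=4 -> skip
r=24=11000 popcount=2 -> skip
r=25=11001 popcount=3 -> KEEP
r=26=11010 popcount=3 -> KEEP
r=27=11011 popcount=4 -> skip
r=28=11100 popcount=3 -> KEEP
r=29=11101 popcount=4 -> skip
r=30=11110 popcount=4 -> skip
r=31=11111 popcount=5 -> skip
r=32=100000 popcount=1 -> skip
r=33=100001 popcount=2 -> skip
r=34=100010 popcount=2 -> skip
r=35=100011 popcount=3 -> KEEP
r=36=100100 popcount=2 -> skip
r=37=100101 popcount=3 -> KEEP
r=38=100110 popcount=3 -> KEEP
r=39=100111 popcount=4 -> skip
r=40=101000 popcount=2 -> skip
r=41=101001 popcount=3 -> KEEP
r=42=101010 popcount=3 -> KEEP
r=43=101011 popcount=4 -> skip
Kept rows: 21 22 25 26 28 35 37 38 41 42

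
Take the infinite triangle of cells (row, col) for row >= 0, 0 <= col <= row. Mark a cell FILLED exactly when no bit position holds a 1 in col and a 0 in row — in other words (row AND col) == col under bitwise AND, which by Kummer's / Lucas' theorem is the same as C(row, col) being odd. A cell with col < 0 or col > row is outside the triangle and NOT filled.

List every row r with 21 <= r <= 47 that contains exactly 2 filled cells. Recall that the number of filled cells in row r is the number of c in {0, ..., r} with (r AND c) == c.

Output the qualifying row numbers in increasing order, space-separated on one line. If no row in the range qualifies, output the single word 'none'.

Row r has 2^popcount(r) filled cells, so we need popcount(r) = log2(2) = 1.
Scan r = 21..47 and keep those with exactly 1 one-bits:
r=21=10101 popcount=3 -> skip
r=22=10110 popcount=3 -> skip
r=23=10111 popcount=4 -> skip
r=24=11000 popcount=2 -> skip
r=25=11001 popcount=3 -> skip
r=26=11010 popcount=3 -> skip
r=27=11011 popcount=4 -> skip
r=28=11100 popcount=3 -> skip
r=29=11101 popcount=4 -> skip
r=30=11110 popcount=4 -> skip
r=31=11111 popcount=5 -> skip
r=32=100000 popcount=1 -> KEEP
r=33=100001 popcount=2 -> skip
r=34=100010 popcount=2 -> skip
r=35=100011 popcount=3 -> skip
r=36=100100 popcount=2 -> skip
r=37=100101 popcount=3 -> skip
r=38=100110 popcount=3 -> skip
r=39=100111 popcount=4 -> skip
r=40=101000 popcount=2 -> skip
r=41=101001 popcount=3 -> skip
r=42=101010 popcount=3 -> skip
r=43=101011 popcount=4 -> skip
r=44=101100 popcount=3 -> skip
r=45=101101 popcount=4 -> skip
r=46=101110 popcount=4 -> skip
r=47=101111 popcount=5 -> skip
Kept rows: 32

Answer: 32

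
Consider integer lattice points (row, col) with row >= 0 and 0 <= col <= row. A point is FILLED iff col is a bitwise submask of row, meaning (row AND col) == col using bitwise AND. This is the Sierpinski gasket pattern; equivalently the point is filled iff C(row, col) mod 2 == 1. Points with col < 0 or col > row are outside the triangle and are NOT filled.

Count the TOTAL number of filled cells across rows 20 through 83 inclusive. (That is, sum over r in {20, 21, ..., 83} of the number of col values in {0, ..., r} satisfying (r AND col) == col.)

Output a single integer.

Answer: 828

Derivation:
r20=10100 pc2: +4 =4
r21=10101 pc3: +8 =12
r22=10110 pc3: +8 =20
r23=10111 pc4: +16 =36
r24=11000 pc2: +4 =40
r25=11001 pc3: +8 =48
r26=11010 pc3: +8 =56
r27=11011 pc4: +16 =72
r28=11100 pc3: +8 =80
r29=11101 pc4: +16 =96
r30=11110 pc4: +16 =112
r31=11111 pc5: +32 =144
r32=100000 pc1: +2 =146
r33=100001 pc2: +4 =150
r34=100010 pc2: +4 =154
r35=100011 pc3: +8 =162
r36=100100 pc2: +4 =166
r37=100101 pc3: +8 =174
r38=100110 pc3: +8 =182
r39=100111 pc4: +16 =198
r40=101000 pc2: +4 =202
r41=101001 pc3: +8 =210
r42=101010 pc3: +8 =218
r43=101011 pc4: +16 =234
r44=101100 pc3: +8 =242
r45=101101 pc4: +16 =258
r46=101110 pc4: +16 =274
r47=101111 pc5: +32 =306
r48=110000 pc2: +4 =310
r49=110001 pc3: +8 =318
r50=110010 pc3: +8 =326
r51=110011 pc4: +16 =342
r52=110100 pc3: +8 =350
r53=110101 pc4: +16 =366
r54=110110 pc4: +16 =382
r55=110111 pc5: +32 =414
r56=111000 pc3: +8 =422
r57=111001 pc4: +16 =438
r58=111010 pc4: +16 =454
r59=111011 pc5: +32 =486
r60=111100 pc4: +16 =502
r61=111101 pc5: +32 =534
r62=111110 pc5: +32 =566
r63=111111 pc6: +64 =630
r64=1000000 pc1: +2 =632
r65=1000001 pc2: +4 =636
r66=1000010 pc2: +4 =640
r67=1000011 pc3: +8 =648
r68=1000100 pc2: +4 =652
r69=1000101 pc3: +8 =660
r70=1000110 pc3: +8 =668
r71=1000111 pc4: +16 =684
r72=1001000 pc2: +4 =688
r73=1001001 pc3: +8 =696
r74=1001010 pc3: +8 =704
r75=1001011 pc4: +16 =720
r76=1001100 pc3: +8 =728
r77=1001101 pc4: +16 =744
r78=1001110 pc4: +16 =760
r79=1001111 pc5: +32 =792
r80=1010000 pc2: +4 =796
r81=1010001 pc3: +8 =804
r82=1010010 pc3: +8 =812
r83=1010011 pc4: +16 =828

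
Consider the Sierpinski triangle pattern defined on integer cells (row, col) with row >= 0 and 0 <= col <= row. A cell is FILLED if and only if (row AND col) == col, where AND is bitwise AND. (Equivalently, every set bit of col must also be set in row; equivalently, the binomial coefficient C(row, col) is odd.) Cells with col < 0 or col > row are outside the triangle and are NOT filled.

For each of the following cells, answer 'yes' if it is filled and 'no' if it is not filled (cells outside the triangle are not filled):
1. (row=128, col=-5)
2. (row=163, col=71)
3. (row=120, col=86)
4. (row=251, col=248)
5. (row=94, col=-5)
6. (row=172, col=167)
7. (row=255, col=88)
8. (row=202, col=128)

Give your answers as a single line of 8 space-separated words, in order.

(128,-5): col outside [0, 128] -> not filled
(163,71): row=0b10100011, col=0b1000111, row AND col = 0b11 = 3; 3 != 71 -> empty
(120,86): row=0b1111000, col=0b1010110, row AND col = 0b1010000 = 80; 80 != 86 -> empty
(251,248): row=0b11111011, col=0b11111000, row AND col = 0b11111000 = 248; 248 == 248 -> filled
(94,-5): col outside [0, 94] -> not filled
(172,167): row=0b10101100, col=0b10100111, row AND col = 0b10100100 = 164; 164 != 167 -> empty
(255,88): row=0b11111111, col=0b1011000, row AND col = 0b1011000 = 88; 88 == 88 -> filled
(202,128): row=0b11001010, col=0b10000000, row AND col = 0b10000000 = 128; 128 == 128 -> filled

Answer: no no no yes no no yes yes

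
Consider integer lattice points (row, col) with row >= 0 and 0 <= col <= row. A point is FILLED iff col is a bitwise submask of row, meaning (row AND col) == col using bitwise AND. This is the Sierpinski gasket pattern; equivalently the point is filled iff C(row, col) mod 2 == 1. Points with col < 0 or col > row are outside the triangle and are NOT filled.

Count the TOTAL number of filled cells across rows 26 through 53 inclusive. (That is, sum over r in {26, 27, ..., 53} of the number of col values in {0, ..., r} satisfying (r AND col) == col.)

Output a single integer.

Answer: 318

Derivation:
r26=11010 pc3: +8 =8
r27=11011 pc4: +16 =24
r28=11100 pc3: +8 =32
r29=11101 pc4: +16 =48
r30=11110 pc4: +16 =64
r31=11111 pc5: +32 =96
r32=100000 pc1: +2 =98
r33=100001 pc2: +4 =102
r34=100010 pc2: +4 =106
r35=100011 pc3: +8 =114
r36=100100 pc2: +4 =118
r37=100101 pc3: +8 =126
r38=100110 pc3: +8 =134
r39=100111 pc4: +16 =150
r40=101000 pc2: +4 =154
r41=101001 pc3: +8 =162
r42=101010 pc3: +8 =170
r43=101011 pc4: +16 =186
r44=101100 pc3: +8 =194
r45=101101 pc4: +16 =210
r46=101110 pc4: +16 =226
r47=101111 pc5: +32 =258
r48=110000 pc2: +4 =262
r49=110001 pc3: +8 =270
r50=110010 pc3: +8 =278
r51=110011 pc4: +16 =294
r52=110100 pc3: +8 =302
r53=110101 pc4: +16 =318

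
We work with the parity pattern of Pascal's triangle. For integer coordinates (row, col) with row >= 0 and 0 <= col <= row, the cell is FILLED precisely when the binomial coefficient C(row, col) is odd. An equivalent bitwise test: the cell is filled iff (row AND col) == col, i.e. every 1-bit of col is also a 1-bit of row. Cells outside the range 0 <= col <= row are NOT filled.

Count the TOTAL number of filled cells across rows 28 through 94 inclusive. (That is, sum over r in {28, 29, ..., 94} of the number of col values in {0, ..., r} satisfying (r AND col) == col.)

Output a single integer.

Answer: 980

Derivation:
r28=11100 pc3: +8 =8
r29=11101 pc4: +16 =24
r30=11110 pc4: +16 =40
r31=11111 pc5: +32 =72
r32=100000 pc1: +2 =74
r33=100001 pc2: +4 =78
r34=100010 pc2: +4 =82
r35=100011 pc3: +8 =90
r36=100100 pc2: +4 =94
r37=100101 pc3: +8 =102
r38=100110 pc3: +8 =110
r39=100111 pc4: +16 =126
r40=101000 pc2: +4 =130
r41=101001 pc3: +8 =138
r42=101010 pc3: +8 =146
r43=101011 pc4: +16 =162
r44=101100 pc3: +8 =170
r45=101101 pc4: +16 =186
r46=101110 pc4: +16 =202
r47=101111 pc5: +32 =234
r48=110000 pc2: +4 =238
r49=110001 pc3: +8 =246
r50=110010 pc3: +8 =254
r51=110011 pc4: +16 =270
r52=110100 pc3: +8 =278
r53=110101 pc4: +16 =294
r54=110110 pc4: +16 =310
r55=110111 pc5: +32 =342
r56=111000 pc3: +8 =350
r57=111001 pc4: +16 =366
r58=111010 pc4: +16 =382
r59=111011 pc5: +32 =414
r60=111100 pc4: +16 =430
r61=111101 pc5: +32 =462
r62=111110 pc5: +32 =494
r63=111111 pc6: +64 =558
r64=1000000 pc1: +2 =560
r65=1000001 pc2: +4 =564
r66=1000010 pc2: +4 =568
r67=1000011 pc3: +8 =576
r68=1000100 pc2: +4 =580
r69=1000101 pc3: +8 =588
r70=1000110 pc3: +8 =596
r71=1000111 pc4: +16 =612
r72=1001000 pc2: +4 =616
r73=1001001 pc3: +8 =624
r74=1001010 pc3: +8 =632
r75=1001011 pc4: +16 =648
r76=1001100 pc3: +8 =656
r77=1001101 pc4: +16 =672
r78=1001110 pc4: +16 =688
r79=1001111 pc5: +32 =720
r80=1010000 pc2: +4 =724
r81=1010001 pc3: +8 =732
r82=1010010 pc3: +8 =740
r83=1010011 pc4: +16 =756
r84=1010100 pc3: +8 =764
r85=1010101 pc4: +16 =780
r86=1010110 pc4: +16 =796
r87=1010111 pc5: +32 =828
r88=1011000 pc3: +8 =836
r89=1011001 pc4: +16 =852
r90=1011010 pc4: +16 =868
r91=1011011 pc5: +32 =900
r92=1011100 pc4: +16 =916
r93=1011101 pc5: +32 =948
r94=1011110 pc5: +32 =980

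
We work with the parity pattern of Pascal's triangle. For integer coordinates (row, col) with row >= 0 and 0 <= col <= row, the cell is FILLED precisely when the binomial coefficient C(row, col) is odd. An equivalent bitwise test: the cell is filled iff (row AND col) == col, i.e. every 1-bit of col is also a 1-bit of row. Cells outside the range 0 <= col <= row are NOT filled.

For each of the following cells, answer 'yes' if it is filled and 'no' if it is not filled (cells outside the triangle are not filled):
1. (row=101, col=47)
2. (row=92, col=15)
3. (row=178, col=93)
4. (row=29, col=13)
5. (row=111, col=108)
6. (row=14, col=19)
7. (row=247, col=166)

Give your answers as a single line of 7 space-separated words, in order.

(101,47): row=0b1100101, col=0b101111, row AND col = 0b100101 = 37; 37 != 47 -> empty
(92,15): row=0b1011100, col=0b1111, row AND col = 0b1100 = 12; 12 != 15 -> empty
(178,93): row=0b10110010, col=0b1011101, row AND col = 0b10000 = 16; 16 != 93 -> empty
(29,13): row=0b11101, col=0b1101, row AND col = 0b1101 = 13; 13 == 13 -> filled
(111,108): row=0b1101111, col=0b1101100, row AND col = 0b1101100 = 108; 108 == 108 -> filled
(14,19): col outside [0, 14] -> not filled
(247,166): row=0b11110111, col=0b10100110, row AND col = 0b10100110 = 166; 166 == 166 -> filled

Answer: no no no yes yes no yes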